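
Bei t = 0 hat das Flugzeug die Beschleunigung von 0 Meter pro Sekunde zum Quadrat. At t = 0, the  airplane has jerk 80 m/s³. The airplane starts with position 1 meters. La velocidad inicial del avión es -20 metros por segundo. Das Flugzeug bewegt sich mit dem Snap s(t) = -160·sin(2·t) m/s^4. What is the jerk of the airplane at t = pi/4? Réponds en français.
Nous devons trouver l'intégrale de notre équation du snap s(t) = -160·sin(2·t) 1 fois. En prenant ∫s(t)dt et en appliquant j(0) = 80, nous trouvons j(t) = 80·cos(2·t). Nous avons le jerk j(t) = 80·cos(2·t). En substituant t = pi/4: j(pi/4) = 0.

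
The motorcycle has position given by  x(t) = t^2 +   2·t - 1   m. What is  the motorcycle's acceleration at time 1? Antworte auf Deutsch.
Ausgehend von der Position x(t) = t^2 + 2·t - 1, nehmen wir 2 Ableitungen. Durch Ableiten von der Position erhalten wir die Geschwindigkeit: v(t) = 2·t + 2. Durch Ableiten von der Geschwindigkeit erhalten wir die Beschleunigung: a(t) = 2. Wir haben die Beschleunigung a(t) = 2. Durch Einsetzen von t = 1: a(1) = 2.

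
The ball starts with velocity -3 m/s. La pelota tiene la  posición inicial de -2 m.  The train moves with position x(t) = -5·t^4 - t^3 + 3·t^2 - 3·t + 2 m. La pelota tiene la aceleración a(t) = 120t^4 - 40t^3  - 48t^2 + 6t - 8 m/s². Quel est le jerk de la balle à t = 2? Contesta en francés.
En partant de l'accélération a(t) = 120·t^4 - 40·t^3 - 48·t^2 + 6·t - 8, nous prenons 1 dérivée. En dérivant l'accélération, nous obtenons le jerk: j(t) = 480·t^3 - 120·t^2 - 96·t + 6. De l'équation du jerk j(t) = 480·t^3 - 120·t^2 - 96·t + 6, nous substituons t = 2 pour obtenir j = 3174.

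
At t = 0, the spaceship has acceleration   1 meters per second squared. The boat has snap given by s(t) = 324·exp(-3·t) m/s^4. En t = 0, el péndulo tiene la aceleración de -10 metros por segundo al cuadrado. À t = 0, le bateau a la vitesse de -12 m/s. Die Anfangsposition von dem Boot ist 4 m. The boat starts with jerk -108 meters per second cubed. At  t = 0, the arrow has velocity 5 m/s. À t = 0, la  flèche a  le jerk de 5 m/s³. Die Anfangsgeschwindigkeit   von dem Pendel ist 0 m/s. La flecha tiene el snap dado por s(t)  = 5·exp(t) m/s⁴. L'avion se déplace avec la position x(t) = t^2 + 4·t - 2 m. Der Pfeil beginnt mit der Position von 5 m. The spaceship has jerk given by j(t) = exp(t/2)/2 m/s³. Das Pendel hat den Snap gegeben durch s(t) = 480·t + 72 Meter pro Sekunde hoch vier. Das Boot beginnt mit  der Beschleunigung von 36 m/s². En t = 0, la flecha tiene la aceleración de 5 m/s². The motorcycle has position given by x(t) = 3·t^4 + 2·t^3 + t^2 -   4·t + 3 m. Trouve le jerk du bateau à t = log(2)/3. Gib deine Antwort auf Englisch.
To find the answer, we compute 1 integral of s(t) = 324·exp(-3·t). The antiderivative of snap is jerk. Using j(0) = -108, we get j(t) = -108·exp(-3·t). Using j(t) = -108·exp(-3·t) and substituting t = log(2)/3, we find j = -54.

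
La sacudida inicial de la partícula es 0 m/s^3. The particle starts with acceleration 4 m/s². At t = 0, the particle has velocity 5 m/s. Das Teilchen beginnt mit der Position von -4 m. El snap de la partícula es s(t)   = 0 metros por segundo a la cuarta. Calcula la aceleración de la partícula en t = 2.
Para resolver esto, necesitamos tomar 2 antiderivadas de nuestra ecuación del snap s(t) = 0. La antiderivada del snap, con j(0) = 0, da la sacudida: j(t) = 0. Tomando ∫j(t)dt y aplicando a(0) = 4, encontramos a(t) = 4. Usando a(t) = 4 y sustituyendo t = 2, encontramos a = 4.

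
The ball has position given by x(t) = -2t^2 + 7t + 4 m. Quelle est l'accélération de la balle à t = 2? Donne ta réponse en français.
En partant de la position x(t) = -2·t^2 + 7·t + 4, nous prenons 2 dérivées. La dérivée de la position donne la vitesse: v(t) = 7 - 4·t. En prenant d/dt de v(t), nous trouvons a(t) = -4. Nous avons l'accélération a(t) = -4. En substituant t = 2: a(2) = -4.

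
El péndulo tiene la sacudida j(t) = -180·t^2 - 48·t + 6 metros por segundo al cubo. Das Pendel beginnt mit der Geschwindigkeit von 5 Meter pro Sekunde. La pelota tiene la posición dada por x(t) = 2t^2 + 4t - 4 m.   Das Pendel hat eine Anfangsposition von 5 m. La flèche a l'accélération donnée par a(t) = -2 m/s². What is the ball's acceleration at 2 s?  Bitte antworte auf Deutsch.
Wir müssen unsere Gleichung für die Position x(t) = 2·t^2 + 4·t - 4 2-mal ableiten. Mit d/dt von x(t) finden wir v(t) = 4·t + 4. Mit d/dt von v(t) finden wir a(t) = 4. Aus der Gleichung für die Beschleunigung a(t) = 4, setzen wir t = 2 ein und erhalten a = 4.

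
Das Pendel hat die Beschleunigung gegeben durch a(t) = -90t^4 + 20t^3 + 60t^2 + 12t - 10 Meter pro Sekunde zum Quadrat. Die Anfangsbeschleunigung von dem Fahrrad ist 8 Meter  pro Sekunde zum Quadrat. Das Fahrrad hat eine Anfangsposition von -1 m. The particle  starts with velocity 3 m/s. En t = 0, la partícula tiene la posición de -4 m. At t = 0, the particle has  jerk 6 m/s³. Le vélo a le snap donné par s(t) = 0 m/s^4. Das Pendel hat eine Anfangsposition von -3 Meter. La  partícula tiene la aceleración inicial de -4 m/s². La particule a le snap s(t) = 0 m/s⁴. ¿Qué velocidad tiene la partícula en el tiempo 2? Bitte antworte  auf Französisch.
Nous devons trouver l'intégrale de notre équation du snap s(t) = 0 3 fois. La primitive du snap, avec j(0) = 6, donne le jerk: j(t) = 6. La primitive du jerk est l'accélération. En utilisant a(0) = -4, nous obtenons a(t) = 6·t - 4. En prenant ∫a(t)dt et en appliquant v(0) = 3, nous trouvons v(t) = 3·t^2 - 4·t + 3. De l'équation de la vitesse v(t) = 3·t^2 - 4·t + 3, nous substituons t = 2 pour obtenir v = 7.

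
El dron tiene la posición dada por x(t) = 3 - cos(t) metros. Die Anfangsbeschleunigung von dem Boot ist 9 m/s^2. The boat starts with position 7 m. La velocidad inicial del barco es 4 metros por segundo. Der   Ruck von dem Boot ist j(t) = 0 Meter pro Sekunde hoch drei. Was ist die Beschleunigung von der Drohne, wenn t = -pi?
Um dies zu lösen, müssen wir 2 Ableitungen unserer Gleichung für die Position x(t) = 3 - cos(t) nehmen. Durch Ableiten von der Position erhalten wir die Geschwindigkeit: v(t) = sin(t). Durch Ableiten von der Geschwindigkeit erhalten wir die Beschleunigung: a(t) = cos(t). Aus der Gleichung für die Beschleunigung a(t) = cos(t), setzen wir t = -pi ein und erhalten a = -1.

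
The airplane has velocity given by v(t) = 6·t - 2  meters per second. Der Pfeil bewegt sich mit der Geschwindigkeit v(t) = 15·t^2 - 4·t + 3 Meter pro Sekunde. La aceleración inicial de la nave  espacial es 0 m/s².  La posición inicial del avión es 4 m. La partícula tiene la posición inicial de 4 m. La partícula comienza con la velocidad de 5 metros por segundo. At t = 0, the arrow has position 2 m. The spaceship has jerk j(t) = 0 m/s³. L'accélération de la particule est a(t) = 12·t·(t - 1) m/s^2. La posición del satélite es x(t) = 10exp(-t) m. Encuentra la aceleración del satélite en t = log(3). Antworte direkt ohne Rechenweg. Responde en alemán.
Bei t = log(3), a = 10/3.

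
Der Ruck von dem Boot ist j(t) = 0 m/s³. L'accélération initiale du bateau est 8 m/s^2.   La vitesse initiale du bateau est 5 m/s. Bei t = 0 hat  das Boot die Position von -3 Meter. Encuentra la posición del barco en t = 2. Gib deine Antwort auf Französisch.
Pour résoudre ceci, nous devons prendre 3 primitives de notre équation du jerk j(t) = 0. En intégrant le jerk et en utilisant la condition initiale a(0) = 8, nous obtenons a(t) = 8. En intégrant l'accélération et en utilisant la condition initiale v(0) = 5, nous obtenons v(t) = 8·t + 5. En intégrant la vitesse et en utilisant la condition initiale x(0) = -3, nous obtenons x(t) = 4·t^2 + 5·t - 3. De l'équation de la position x(t) = 4·t^2 + 5·t - 3, nous substituons t = 2 pour obtenir x = 23.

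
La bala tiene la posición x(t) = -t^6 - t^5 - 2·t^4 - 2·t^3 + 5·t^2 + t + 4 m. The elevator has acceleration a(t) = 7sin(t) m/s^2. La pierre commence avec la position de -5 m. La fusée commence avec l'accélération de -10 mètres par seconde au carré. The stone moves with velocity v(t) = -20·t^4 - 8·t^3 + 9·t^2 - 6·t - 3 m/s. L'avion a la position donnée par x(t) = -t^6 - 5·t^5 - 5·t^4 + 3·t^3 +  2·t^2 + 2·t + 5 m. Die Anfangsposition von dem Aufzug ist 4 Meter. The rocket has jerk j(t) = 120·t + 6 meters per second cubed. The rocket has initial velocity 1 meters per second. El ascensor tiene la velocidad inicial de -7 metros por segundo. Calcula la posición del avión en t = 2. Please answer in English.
Using x(t) = -t^6 - 5·t^5 - 5·t^4 + 3·t^3 + 2·t^2 + 2·t + 5 and substituting t = 2, we find x = -263.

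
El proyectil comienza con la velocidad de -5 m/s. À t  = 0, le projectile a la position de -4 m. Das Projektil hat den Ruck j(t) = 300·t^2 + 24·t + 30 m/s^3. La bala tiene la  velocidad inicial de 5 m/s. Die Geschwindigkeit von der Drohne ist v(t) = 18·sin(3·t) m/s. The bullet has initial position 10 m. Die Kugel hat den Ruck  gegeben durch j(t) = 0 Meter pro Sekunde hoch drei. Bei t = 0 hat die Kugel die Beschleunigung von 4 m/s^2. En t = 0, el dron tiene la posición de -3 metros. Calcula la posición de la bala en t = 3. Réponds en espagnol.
Debemos encontrar la antiderivada de nuestra ecuación de la sacudida j(t) = 0 3 veces. Tomando ∫j(t)dt y aplicando a(0) = 4, encontramos a(t) = 4. La integral de la aceleración, con v(0) = 5, da la velocidad: v(t) = 4·t + 5. Integrando la velocidad y usando la condición inicial x(0) = 10, obtenemos x(t) = 2·t^2 + 5·t + 10. De la ecuación de la posición x(t) = 2·t^2 + 5·t + 10, sustituimos t = 3 para obtener x = 43.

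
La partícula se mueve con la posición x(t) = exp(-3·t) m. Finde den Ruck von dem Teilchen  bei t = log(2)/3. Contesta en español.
Debemos derivar nuestra ecuación de la posición x(t) = exp(-3·t) 3 veces. La derivada de la posición da la velocidad: v(t) = -3·exp(-3·t). La derivada de la velocidad da la aceleración: a(t) = 9·exp(-3·t). Derivando la aceleración, obtenemos la sacudida: j(t) = -27·exp(-3·t). Tenemos la sacudida j(t) = -27·exp(-3·t). Sustituyendo t = log(2)/3: j(log(2)/3) = -27/2.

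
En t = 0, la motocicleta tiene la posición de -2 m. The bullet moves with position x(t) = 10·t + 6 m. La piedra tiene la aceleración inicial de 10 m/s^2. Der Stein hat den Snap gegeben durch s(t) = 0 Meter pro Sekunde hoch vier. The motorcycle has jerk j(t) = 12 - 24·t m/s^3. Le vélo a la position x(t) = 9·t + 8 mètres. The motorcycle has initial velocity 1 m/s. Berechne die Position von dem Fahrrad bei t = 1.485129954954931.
Aus der Gleichung für die Position x(t) = 9·t + 8, setzen wir t = 1.485129954954931 ein und erhalten x = 21.3661695945944.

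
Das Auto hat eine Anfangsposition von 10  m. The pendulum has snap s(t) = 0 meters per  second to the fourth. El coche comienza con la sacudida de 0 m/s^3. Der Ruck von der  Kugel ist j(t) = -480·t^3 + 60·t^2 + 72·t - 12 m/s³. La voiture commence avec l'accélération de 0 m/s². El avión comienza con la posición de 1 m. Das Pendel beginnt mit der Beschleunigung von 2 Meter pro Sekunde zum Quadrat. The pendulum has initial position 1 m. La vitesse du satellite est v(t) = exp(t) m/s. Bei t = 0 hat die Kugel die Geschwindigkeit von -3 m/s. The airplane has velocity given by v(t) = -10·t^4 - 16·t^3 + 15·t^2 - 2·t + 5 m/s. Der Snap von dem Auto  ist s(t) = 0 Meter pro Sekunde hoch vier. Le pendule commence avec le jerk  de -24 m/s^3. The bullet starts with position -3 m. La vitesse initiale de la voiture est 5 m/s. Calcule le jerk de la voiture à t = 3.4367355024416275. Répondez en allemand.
Wir müssen das Integral unserer Gleichung für den Snap s(t) = 0 1-mal finden. Mit ∫s(t)dt und Anwendung von j(0) = 0, finden wir j(t) = 0. Mit j(t) = 0 und Einsetzen von t = 3.4367355024416275, finden wir j = 0.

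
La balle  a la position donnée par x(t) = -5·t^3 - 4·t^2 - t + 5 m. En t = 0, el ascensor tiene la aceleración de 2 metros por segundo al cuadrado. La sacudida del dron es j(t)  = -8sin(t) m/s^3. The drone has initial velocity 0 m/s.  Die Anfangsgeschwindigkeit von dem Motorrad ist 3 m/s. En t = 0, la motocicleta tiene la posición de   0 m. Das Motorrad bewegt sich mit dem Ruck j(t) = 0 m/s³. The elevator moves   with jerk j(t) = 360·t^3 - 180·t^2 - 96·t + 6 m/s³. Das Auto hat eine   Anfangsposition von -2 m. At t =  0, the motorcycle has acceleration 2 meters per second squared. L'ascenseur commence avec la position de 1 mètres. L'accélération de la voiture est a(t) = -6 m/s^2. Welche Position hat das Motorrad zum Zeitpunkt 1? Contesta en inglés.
To solve this, we need to take 3 integrals of our jerk equation j(t) = 0. Integrating jerk and using the initial condition a(0) = 2, we get a(t) = 2. Integrating acceleration and using the initial condition v(0) = 3, we get v(t) = 2·t + 3. The integral of velocity is position. Using x(0) = 0, we get x(t) = t^2 + 3·t. From the given position equation x(t) = t^2 + 3·t, we substitute t = 1 to get x = 4.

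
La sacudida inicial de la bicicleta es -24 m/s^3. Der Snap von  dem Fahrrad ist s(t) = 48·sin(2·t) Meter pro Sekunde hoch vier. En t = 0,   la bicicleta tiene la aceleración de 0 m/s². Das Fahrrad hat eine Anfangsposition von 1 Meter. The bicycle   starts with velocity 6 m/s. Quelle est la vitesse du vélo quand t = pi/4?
En partant du snap s(t) = 48·sin(2·t), nous prenons 3 intégrales. La primitive du snap est le jerk. En utilisant j(0) = -24, nous obtenons j(t) = -24·cos(2·t). La primitive du jerk, avec a(0) = 0, donne l'accélération: a(t) = -12·sin(2·t). La primitive de l'accélération, avec v(0) = 6, donne la vitesse: v(t) = 6·cos(2·t). En utilisant v(t) = 6·cos(2·t) et en substituant t = pi/4, nous trouvons v = 0.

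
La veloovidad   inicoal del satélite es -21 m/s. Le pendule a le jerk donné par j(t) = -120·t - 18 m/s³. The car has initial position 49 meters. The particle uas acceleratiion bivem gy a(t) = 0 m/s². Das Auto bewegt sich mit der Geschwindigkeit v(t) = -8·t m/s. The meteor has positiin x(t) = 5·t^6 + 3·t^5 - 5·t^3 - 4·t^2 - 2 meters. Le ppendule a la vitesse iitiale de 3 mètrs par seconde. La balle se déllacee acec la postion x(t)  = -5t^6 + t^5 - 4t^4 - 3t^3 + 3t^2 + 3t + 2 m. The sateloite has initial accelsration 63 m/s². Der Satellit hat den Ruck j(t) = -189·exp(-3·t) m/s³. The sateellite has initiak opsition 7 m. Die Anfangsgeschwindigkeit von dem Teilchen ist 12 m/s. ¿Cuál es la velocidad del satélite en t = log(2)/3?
Para resolver esto, necesitamos tomar 2 integrales de nuestra ecuación de la sacudida j(t) = -189·exp(-3·t). La integral de la sacudida es la aceleración. Usando a(0) = 63, obtenemos a(t) = 63·exp(-3·t). Integrando la aceleración y usando la condición inicial v(0) = -21, obtenemos v(t) = -21·exp(-3·t). Usando v(t) = -21·exp(-3·t) y sustituyendo t = log(2)/3, encontramos v = -21/2.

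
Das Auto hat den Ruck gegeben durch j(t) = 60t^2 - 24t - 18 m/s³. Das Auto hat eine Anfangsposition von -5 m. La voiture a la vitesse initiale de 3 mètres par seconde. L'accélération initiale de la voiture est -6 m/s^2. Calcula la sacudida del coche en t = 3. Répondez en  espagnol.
De la ecuación de la sacudida j(t) = 60·t^2 - 24·t - 18, sustituimos t = 3 para obtener j = 450.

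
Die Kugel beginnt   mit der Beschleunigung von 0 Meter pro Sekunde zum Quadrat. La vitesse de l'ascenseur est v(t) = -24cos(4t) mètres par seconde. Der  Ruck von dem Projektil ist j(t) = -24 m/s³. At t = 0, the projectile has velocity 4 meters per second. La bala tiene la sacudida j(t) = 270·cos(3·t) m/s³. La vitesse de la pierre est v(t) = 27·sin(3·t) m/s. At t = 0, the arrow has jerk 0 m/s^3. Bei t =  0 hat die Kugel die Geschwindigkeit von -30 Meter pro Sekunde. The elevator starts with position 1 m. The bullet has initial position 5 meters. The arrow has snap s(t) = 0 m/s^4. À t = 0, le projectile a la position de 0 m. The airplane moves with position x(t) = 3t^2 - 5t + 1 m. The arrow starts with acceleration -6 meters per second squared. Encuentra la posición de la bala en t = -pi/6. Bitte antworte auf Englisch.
We must find the antiderivative of our jerk equation j(t) = 270·cos(3·t) 3 times. The antiderivative of jerk is acceleration. Using a(0) = 0, we get a(t) = 90·sin(3·t). Integrating acceleration and using the initial condition v(0) = -30, we get v(t) = -30·cos(3·t). The integral of velocity is position. Using x(0) = 5, we get x(t) = 5 - 10·sin(3·t). From the given position equation x(t) = 5 - 10·sin(3·t), we substitute t = -pi/6 to get x = 15.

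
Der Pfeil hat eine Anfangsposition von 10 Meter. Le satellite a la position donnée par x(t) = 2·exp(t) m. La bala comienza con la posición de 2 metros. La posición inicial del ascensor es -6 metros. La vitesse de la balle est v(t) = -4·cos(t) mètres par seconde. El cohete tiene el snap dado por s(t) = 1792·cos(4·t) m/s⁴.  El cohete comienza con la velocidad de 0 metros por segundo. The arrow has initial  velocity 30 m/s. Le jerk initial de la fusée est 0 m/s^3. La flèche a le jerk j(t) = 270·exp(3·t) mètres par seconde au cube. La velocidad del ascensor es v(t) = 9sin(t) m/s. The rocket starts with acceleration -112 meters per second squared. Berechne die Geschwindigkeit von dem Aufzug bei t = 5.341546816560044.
Wir haben die Geschwindigkeit v(t) = 9·sin(t). Durch Einsetzen von t = 5.341546816560044: v(5.341546816560044) = -7.27671040302115.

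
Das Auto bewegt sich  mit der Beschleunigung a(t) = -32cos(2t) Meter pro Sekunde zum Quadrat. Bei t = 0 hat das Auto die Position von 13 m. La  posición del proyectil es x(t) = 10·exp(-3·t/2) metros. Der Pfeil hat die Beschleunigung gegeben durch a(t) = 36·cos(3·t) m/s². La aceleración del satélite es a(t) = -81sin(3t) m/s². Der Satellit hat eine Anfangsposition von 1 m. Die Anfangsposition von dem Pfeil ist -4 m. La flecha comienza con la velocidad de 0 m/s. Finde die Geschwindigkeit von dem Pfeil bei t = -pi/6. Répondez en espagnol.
Para resolver esto, necesitamos tomar 1 antiderivada de nuestra ecuación de la aceleración a(t) = 36·cos(3·t). La integral de la aceleración, con v(0) = 0, da la velocidad: v(t) = 12·sin(3·t). Tenemos la velocidad v(t) = 12·sin(3·t). Sustituyendo t = -pi/6: v(-pi/6) = -12.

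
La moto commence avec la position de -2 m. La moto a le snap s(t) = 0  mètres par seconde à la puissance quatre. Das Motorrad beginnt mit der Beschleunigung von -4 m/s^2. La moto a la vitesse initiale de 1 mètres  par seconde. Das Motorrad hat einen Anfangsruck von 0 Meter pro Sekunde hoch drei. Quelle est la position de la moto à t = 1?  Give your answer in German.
Wir müssen unsere Gleichung für den Snap s(t) = 0 4-mal integrieren. Durch Integration von dem Snap und Verwendung der Anfangsbedingung j(0) = 0, erhalten wir j(t) = 0. Das Integral von dem Ruck, mit a(0) = -4, ergibt die Beschleunigung: a(t) = -4. Die Stammfunktion von der Beschleunigung ist die Geschwindigkeit. Mit v(0) = 1 erhalten wir v(t) = 1 - 4·t. Durch Integration von der Geschwindigkeit und Verwendung der Anfangsbedingung x(0) = -2, erhalten wir x(t) = -2·t^2 + t - 2. Wir haben die Position x(t) = -2·t^2 + t - 2. Durch Einsetzen von t = 1: x(1) = -3.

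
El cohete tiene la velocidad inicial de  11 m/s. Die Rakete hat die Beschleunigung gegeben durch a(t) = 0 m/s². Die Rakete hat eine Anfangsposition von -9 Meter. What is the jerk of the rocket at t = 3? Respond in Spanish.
Partiendo de la aceleración a(t) = 0, tomamos 1 derivada. Tomando d/dt de a(t), encontramos j(t) = 0. De la ecuación de la sacudida j(t) = 0, sustituimos t = 3 para obtener j = 0.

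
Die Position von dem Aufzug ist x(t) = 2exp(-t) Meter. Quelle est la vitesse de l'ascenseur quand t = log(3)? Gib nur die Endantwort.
La réponse est -2/3.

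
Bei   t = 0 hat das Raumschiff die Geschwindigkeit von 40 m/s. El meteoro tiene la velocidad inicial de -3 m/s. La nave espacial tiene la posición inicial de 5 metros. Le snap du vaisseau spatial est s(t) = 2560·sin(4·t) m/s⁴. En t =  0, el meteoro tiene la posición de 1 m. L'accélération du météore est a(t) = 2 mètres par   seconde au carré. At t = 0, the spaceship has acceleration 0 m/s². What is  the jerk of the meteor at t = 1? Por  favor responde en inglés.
To solve this, we need to take 1 derivative of our acceleration equation a(t) = 2. Differentiating acceleration, we get jerk: j(t) = 0. From the given jerk equation j(t) = 0, we substitute t = 1 to get j = 0.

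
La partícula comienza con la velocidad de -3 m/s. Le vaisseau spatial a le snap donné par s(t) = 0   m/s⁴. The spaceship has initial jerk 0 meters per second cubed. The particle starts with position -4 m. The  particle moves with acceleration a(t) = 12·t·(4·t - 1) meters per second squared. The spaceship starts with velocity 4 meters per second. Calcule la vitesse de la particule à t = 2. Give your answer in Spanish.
Necesitamos integrar nuestra ecuación de la aceleración a(t) = 12·t·(4·t - 1) 1 vez. Tomando ∫a(t)dt y aplicando v(0) = -3, encontramos v(t) = 16·t^3 - 6·t^2 - 3. De la ecuación de la velocidad v(t) = 16·t^3 - 6·t^2 - 3, sustituimos t = 2 para obtener v = 101.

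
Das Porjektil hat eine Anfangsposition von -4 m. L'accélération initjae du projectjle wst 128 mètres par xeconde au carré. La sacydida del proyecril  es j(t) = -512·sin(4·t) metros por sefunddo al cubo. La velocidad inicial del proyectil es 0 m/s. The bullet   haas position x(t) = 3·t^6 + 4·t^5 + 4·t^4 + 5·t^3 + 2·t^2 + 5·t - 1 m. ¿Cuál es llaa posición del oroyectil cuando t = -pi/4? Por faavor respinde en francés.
Nous devons intégrer notre équation du jerk j(t) = -512·sin(4·t) 3 fois. En intégrant le jerk et en utilisant la condition initiale a(0) = 128, nous obtenons a(t) = 128·cos(4·t). La primitive de l'accélération est la vitesse. En utilisant v(0) = 0, nous obtenons v(t) = 32·sin(4·t). En prenant ∫v(t)dt et en appliquant x(0) = -4, nous trouvons x(t) = 4 - 8·cos(4·t). En utilisant x(t) = 4 - 8·cos(4·t) et en substituant t = -pi/4, nous trouvons x = 12.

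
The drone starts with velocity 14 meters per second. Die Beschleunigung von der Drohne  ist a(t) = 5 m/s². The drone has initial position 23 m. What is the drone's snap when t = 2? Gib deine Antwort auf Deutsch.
Um dies zu lösen, müssen wir 2 Ableitungen unserer Gleichung für die Beschleunigung a(t) = 5 nehmen. Durch Ableiten von der Beschleunigung erhalten wir den Ruck: j(t) = 0. Die Ableitung von dem Ruck ergibt den Snap: s(t) = 0. Wir haben den Snap s(t) = 0. Durch Einsetzen von t = 2: s(2) = 0.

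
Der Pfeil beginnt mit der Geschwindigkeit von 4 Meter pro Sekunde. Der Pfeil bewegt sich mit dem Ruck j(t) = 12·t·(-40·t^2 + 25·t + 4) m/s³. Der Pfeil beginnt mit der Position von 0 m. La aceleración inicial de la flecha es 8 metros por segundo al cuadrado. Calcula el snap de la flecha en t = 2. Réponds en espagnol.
Debemos derivar nuestra ecuación de la sacudida j(t) = 12·t·(-40·t^2 + 25·t + 4) 1 vez. Tomando d/dt de j(t), encontramos s(t) = -480·t^2 + 12·t·(25 - 80·t) + 300·t + 48. De la ecuación del snap s(t) = -480·t^2 + 12·t·(25 - 80·t) + 300·t + 48, sustituimos t = 2 para obtener s = -4512.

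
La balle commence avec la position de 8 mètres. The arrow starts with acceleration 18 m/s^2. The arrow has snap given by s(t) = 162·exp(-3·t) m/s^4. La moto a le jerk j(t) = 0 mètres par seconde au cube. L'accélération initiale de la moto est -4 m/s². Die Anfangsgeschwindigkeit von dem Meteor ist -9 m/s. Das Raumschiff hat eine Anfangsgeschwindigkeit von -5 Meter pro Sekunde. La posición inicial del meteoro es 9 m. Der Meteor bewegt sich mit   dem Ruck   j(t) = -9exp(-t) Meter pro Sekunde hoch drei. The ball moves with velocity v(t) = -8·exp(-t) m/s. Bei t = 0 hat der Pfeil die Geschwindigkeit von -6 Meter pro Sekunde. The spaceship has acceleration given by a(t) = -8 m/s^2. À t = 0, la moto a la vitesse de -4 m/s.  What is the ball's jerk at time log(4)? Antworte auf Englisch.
To solve this, we need to take 2 derivatives of our velocity equation v(t) = -8·exp(-t). Taking d/dt of v(t), we find a(t) = 8·exp(-t). The derivative of acceleration gives jerk: j(t) = -8·exp(-t). Using j(t) = -8·exp(-t) and substituting t = log(4), we find j = -2.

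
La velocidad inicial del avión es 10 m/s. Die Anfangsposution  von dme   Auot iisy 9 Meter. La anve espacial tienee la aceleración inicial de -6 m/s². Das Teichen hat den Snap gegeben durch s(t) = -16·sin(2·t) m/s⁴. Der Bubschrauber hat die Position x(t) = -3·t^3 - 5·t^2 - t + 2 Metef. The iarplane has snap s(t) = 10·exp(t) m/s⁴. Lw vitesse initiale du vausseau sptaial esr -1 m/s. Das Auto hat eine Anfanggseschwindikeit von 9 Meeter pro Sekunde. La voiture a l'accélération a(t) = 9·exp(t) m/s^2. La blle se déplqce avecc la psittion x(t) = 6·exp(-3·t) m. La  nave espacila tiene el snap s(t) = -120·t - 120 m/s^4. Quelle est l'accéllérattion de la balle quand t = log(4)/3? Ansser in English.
Starting from position x(t) = 6·exp(-3·t), we take 2 derivatives. Differentiating position, we get velocity: v(t) = -18·exp(-3·t). Taking d/dt of v(t), we find a(t) = 54·exp(-3·t). We have acceleration a(t) = 54·exp(-3·t). Substituting t = log(4)/3: a(log(4)/3) = 27/2.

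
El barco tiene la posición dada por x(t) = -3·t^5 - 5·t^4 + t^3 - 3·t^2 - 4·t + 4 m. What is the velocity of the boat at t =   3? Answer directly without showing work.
The answer is -1750.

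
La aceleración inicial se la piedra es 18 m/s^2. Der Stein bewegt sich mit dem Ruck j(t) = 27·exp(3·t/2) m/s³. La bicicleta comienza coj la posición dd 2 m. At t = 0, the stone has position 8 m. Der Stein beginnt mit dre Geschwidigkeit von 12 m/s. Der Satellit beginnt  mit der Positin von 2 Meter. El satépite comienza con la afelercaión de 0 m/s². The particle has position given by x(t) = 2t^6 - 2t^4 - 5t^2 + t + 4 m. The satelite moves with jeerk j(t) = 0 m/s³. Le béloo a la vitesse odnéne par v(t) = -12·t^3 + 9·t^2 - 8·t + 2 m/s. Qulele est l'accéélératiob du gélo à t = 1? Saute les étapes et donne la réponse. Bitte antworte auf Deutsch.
Bei t = 1, a = -26.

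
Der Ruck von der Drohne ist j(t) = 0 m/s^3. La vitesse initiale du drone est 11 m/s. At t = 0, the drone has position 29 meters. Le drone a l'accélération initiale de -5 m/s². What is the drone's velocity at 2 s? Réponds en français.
En partant du jerk j(t) = 0, nous prenons 2 primitives. La primitive du jerk est l'accélération. En utilisant a(0) = -5, nous obtenons a(t) = -5. En prenant ∫a(t)dt et en appliquant v(0) = 11, nous trouvons v(t) = 11 - 5·t. En utilisant v(t) = 11 - 5·t et en substituant t = 2, nous trouvons v = 1.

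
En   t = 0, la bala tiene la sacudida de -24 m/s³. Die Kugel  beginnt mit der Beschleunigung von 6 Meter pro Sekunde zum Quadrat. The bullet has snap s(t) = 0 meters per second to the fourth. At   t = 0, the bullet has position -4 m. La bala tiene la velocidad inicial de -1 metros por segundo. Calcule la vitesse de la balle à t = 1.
Pour résoudre ceci, nous devons prendre 3 primitives de notre équation du snap s(t) = 0. La primitive du snap est le jerk. En utilisant j(0) = -24, nous obtenons j(t) = -24. L'intégrale du jerk est l'accélération. En utilisant a(0) = 6, nous obtenons a(t) = 6 - 24·t. En prenant ∫a(t)dt et en appliquant v(0) = -1, nous trouvons v(t) = -12·t^2 + 6·t - 1. En utilisant v(t) = -12·t^2 + 6·t - 1 et en substituant t = 1, nous trouvons v = -7.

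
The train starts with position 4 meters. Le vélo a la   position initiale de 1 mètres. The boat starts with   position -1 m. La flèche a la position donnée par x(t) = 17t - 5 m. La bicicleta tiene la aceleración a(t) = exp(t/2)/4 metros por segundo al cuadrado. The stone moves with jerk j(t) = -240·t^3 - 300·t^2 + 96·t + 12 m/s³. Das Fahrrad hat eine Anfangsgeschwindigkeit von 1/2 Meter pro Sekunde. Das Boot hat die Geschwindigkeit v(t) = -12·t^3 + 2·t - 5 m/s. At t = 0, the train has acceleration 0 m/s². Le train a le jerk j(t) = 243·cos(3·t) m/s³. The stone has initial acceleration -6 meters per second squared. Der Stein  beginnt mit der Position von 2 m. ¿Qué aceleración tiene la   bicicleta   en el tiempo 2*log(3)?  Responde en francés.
De l'équation de l'accélération a(t) = exp(t/2)/4, nous substituons t = 2*log(3) pour obtenir a = 3/4.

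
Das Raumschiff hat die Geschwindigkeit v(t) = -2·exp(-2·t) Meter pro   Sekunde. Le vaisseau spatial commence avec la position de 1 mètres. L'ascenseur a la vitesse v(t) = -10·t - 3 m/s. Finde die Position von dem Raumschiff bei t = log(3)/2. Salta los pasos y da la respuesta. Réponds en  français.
x(log(3)/2) = 1/3.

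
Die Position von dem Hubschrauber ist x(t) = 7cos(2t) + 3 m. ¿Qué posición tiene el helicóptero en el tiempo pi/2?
Tenemos la posición x(t) = 7·cos(2·t) + 3. Sustituyendo t = pi/2: x(pi/2) = -4.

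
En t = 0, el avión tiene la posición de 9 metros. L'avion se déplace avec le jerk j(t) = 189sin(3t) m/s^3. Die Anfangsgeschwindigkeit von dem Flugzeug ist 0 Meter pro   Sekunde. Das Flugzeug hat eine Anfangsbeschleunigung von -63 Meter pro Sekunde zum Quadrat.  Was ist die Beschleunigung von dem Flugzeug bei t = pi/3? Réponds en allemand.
Ausgehend von dem Ruck j(t) = 189·sin(3·t), nehmen wir 1 Integral. Durch Integration von dem Ruck und Verwendung der Anfangsbedingung a(0) = -63, erhalten wir a(t) = -63·cos(3·t). Mit a(t) = -63·cos(3·t) und Einsetzen von t = pi/3, finden wir a = 63.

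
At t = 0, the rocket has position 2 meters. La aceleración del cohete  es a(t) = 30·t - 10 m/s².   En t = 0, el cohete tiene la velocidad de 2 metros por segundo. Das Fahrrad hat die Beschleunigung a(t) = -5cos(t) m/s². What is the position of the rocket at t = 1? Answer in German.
Wir müssen unsere Gleichung für die Beschleunigung a(t) = 30·t - 10 2-mal integrieren. Durch Integration von der Beschleunigung und Verwendung der Anfangsbedingung v(0) = 2, erhalten wir v(t) = 15·t^2 - 10·t + 2. Das Integral von der Geschwindigkeit, mit x(0) = 2, ergibt die Position: x(t) = 5·t^3 - 5·t^2 + 2·t + 2. Aus der Gleichung für die Position x(t) = 5·t^3 - 5·t^2 + 2·t + 2, setzen wir t = 1 ein und erhalten x = 4.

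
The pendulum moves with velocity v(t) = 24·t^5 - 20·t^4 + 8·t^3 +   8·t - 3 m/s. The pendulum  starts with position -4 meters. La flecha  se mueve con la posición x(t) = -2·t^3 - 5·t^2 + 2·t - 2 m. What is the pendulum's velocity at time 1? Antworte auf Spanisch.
Tenemos la velocidad v(t) = 24·t^5 - 20·t^4 + 8·t^3 + 8·t - 3. Sustituyendo t = 1: v(1) = 17.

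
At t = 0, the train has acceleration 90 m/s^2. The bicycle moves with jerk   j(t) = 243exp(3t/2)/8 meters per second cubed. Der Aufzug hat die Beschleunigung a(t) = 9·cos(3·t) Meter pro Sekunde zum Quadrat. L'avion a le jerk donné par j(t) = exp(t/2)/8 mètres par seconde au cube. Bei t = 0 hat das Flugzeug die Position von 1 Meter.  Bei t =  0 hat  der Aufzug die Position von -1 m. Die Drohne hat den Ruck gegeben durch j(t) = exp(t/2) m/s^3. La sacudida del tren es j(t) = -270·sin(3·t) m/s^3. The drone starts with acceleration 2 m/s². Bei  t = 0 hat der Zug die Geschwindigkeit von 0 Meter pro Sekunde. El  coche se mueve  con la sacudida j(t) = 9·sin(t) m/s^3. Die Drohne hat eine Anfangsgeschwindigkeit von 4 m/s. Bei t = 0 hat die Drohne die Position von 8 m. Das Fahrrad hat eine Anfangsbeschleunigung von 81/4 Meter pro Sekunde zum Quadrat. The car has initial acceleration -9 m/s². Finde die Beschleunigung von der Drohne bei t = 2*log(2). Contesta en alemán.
Ausgehend von dem Ruck j(t) = exp(t/2), nehmen wir 1 Stammfunktion. Durch Integration von dem Ruck und Verwendung der Anfangsbedingung a(0) = 2, erhalten wir a(t) = 2·exp(t/2). Aus der Gleichung für die Beschleunigung a(t) = 2·exp(t/2), setzen wir t = 2*log(2) ein und erhalten a = 4.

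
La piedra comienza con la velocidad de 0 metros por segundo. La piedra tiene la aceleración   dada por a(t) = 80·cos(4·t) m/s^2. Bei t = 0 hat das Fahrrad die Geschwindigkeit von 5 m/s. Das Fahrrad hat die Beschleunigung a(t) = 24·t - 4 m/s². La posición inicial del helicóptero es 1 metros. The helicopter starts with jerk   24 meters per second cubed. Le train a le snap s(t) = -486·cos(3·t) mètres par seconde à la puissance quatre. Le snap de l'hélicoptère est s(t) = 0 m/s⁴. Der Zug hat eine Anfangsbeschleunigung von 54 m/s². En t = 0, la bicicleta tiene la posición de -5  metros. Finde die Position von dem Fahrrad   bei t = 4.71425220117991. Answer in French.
En partant de l'accélération a(t) = 24·t - 4, nous prenons 2 intégrales. L'intégrale de l'accélération, avec v(0) = 5, donne la vitesse: v(t) = 12·t^2 - 4·t + 5. En intégrant la vitesse et en utilisant la condition initiale x(0) = -5, nous obtenons x(t) = 4·t^3 - 2·t^2 + 5·t - 5. En utilisant x(t) = 4·t^3 - 2·t^2 + 5·t - 5 et en substituant t = 4.71425220117991, nous trouvons x = 393.204354705388.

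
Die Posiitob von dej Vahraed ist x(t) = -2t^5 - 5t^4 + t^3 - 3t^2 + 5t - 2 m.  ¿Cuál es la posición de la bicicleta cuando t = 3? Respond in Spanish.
Tenemos la posición x(t) = -2·t^5 - 5·t^4 + t^3 - 3·t^2 + 5·t - 2. Sustituyendo t = 3: x(3) = -878.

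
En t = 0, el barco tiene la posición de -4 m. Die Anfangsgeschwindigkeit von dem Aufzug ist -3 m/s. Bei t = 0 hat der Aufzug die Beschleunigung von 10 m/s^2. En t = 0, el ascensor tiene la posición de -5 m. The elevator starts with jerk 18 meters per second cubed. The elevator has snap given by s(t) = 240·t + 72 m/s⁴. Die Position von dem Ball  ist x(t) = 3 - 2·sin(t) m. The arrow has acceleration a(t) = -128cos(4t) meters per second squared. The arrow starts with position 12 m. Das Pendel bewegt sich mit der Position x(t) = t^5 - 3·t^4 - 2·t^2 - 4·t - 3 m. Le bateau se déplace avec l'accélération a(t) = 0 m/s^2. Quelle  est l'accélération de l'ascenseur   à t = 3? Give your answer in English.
We must find the antiderivative of our snap equation s(t) = 240·t + 72 2 times. Integrating snap and using the initial condition j(0) = 18, we get j(t) = 120·t^2 + 72·t + 18. Finding the integral of j(t) and using a(0) = 10: a(t) = 40·t^3 + 36·t^2 + 18·t + 10. From the given acceleration equation a(t) = 40·t^3 + 36·t^2 + 18·t + 10, we substitute t = 3 to get a = 1468.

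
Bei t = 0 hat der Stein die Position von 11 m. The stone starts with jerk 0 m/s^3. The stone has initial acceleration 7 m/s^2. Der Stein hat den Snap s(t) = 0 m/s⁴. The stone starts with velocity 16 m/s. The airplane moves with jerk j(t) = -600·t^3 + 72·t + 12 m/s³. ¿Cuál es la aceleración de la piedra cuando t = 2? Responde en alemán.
Wir müssen das Integral unserer Gleichung für den Snap s(t) = 0 2-mal finden. Mit ∫s(t)dt und Anwendung von j(0) = 0, finden wir j(t) = 0. Das Integral von dem Ruck, mit a(0) = 7, ergibt die Beschleunigung: a(t) = 7. Mit a(t) = 7 und Einsetzen von t = 2, finden wir a = 7.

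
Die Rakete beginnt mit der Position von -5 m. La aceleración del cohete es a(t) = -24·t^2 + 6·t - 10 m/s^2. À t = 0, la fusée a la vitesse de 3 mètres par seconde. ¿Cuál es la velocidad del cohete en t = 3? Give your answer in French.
Nous devons trouver l'intégrale de notre équation de l'accélération a(t) = -24·t^2 + 6·t - 10 1 fois. En prenant ∫a(t)dt et en appliquant v(0) = 3, nous trouvons v(t) = -8·t^3 + 3·t^2 - 10·t + 3. Nous avons la vitesse v(t) = -8·t^3 + 3·t^2 - 10·t + 3. En substituant t = 3: v(3) = -216.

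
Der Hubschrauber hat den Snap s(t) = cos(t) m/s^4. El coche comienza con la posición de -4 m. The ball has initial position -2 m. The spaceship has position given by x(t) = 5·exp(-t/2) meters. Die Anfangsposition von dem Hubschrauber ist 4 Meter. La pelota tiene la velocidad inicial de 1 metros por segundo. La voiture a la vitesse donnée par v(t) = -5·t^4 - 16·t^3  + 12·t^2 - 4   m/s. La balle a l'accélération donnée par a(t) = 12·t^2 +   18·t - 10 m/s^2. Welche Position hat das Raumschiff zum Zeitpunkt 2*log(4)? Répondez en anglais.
Using x(t) = 5·exp(-t/2) and substituting t = 2*log(4), we find x = 5/4.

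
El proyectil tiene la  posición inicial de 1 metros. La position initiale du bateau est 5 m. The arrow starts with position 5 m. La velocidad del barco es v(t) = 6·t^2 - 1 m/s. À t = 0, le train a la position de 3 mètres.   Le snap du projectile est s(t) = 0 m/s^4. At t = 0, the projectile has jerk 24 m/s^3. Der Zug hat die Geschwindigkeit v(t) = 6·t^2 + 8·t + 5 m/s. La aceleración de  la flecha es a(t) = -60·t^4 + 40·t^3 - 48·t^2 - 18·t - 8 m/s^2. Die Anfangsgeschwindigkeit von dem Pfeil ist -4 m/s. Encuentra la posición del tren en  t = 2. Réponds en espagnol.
Partiendo de la velocidad v(t) = 6·t^2 + 8·t + 5, tomamos 1 integral. La antiderivada de la velocidad es la posición. Usando x(0) = 3, obtenemos x(t) = 2·t^3 + 4·t^2 + 5·t + 3. Usando x(t) = 2·t^3 + 4·t^2 + 5·t + 3 y sustituyendo t = 2, encontramos x = 45.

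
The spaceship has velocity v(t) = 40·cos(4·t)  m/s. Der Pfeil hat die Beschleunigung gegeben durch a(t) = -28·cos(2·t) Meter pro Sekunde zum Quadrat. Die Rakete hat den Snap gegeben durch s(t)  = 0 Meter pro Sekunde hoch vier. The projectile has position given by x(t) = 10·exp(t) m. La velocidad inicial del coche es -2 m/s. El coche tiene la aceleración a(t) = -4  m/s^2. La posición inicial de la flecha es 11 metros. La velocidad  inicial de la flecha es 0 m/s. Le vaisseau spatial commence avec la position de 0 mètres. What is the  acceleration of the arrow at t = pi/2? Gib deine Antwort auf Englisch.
From the given acceleration equation a(t) = -28·cos(2·t), we substitute t = pi/2 to get a = 28.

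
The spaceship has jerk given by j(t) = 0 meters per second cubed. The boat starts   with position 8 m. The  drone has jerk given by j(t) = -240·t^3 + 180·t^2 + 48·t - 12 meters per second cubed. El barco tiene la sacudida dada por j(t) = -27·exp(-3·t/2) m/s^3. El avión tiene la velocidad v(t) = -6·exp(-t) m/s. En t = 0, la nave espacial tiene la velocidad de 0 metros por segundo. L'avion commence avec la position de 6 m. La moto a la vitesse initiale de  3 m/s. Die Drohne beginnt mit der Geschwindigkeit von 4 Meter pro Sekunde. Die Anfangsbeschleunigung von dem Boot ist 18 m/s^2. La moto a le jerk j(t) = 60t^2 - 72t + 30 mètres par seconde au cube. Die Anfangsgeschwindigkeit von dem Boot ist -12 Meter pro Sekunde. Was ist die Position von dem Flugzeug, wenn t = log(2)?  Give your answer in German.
Wir müssen die Stammfunktion unserer Gleichung für die Geschwindigkeit v(t) = -6·exp(-t) 1-mal finden. Durch Integration von der Geschwindigkeit und Verwendung der Anfangsbedingung x(0) = 6, erhalten wir x(t) = 6·exp(-t). Aus der Gleichung für die Position x(t) = 6·exp(-t), setzen wir t = log(2) ein und erhalten x = 3.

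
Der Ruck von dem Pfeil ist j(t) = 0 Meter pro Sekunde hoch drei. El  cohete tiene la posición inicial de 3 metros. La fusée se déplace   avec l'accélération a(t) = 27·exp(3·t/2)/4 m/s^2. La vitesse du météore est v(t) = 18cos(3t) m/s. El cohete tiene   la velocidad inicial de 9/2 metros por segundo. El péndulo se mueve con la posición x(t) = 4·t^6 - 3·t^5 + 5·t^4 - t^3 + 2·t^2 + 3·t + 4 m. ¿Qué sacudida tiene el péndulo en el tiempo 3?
Partiendo de la posición x(t) = 4·t^6 - 3·t^5 + 5·t^4 - t^3 + 2·t^2 + 3·t + 4, tomamos 3 derivadas. Derivando la posición, obtenemos la velocidad: v(t) = 24·t^5 - 15·t^4 + 20·t^3 - 3·t^2 + 4·t + 3. Derivando la velocidad, obtenemos la aceleración: a(t) = 120·t^4 - 60·t^3 + 60·t^2 - 6·t + 4. La derivada de la aceleración da la sacudida: j(t) = 480·t^3 - 180·t^2 + 120·t - 6. De la ecuación de la sacudida j(t) = 480·t^3 - 180·t^2 + 120·t - 6, sustituimos t = 3 para obtener j = 11694.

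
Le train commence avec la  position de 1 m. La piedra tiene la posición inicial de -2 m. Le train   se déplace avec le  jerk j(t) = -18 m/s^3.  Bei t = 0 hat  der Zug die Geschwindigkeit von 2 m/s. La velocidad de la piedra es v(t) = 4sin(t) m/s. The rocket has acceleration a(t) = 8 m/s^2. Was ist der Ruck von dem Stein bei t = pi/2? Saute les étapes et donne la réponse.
Die Antwort ist -4.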